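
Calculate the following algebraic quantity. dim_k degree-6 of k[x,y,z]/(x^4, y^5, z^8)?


Need i<4, j<5, k<8 with i+j+k=6.
For each i, j ranges over max(0,6-i-7)..min(4,6-i):
  i=0: j in [0,4] -> 5
  i=1: j in [0,4] -> 5
  i=2: j in [0,4] -> 5
  i=3: j in [0,3] -> 4
H(6) = 5+5+5+4 = 19


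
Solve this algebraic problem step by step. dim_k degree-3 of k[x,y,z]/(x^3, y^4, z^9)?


Need i<3, j<4, k<9 with i+j+k=3.
For each i, j ranges over max(0,3-i-8)..min(3,3-i):
  i=0: j in [0,3] -> 4
  i=1: j in [0,2] -> 3
  i=2: j in [0,1] -> 2
H(3) = 4+3+2 = 9


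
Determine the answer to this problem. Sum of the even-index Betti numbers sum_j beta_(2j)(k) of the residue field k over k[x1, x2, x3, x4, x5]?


Koszul resolution: beta_i(k)=C(n,i), n=5
sum_even C(5,i) = 2^(n-1) = 2^4 = 16


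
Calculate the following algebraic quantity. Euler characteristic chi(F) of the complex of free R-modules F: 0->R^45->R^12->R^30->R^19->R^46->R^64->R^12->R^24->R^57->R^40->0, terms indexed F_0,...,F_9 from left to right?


chi = sum (-1)^i * rank:
(-1)^0*45=45
(-1)^1*12=-12
(-1)^2*30=30
(-1)^3*19=-19
(-1)^4*46=46
(-1)^5*64=-64
(-1)^6*12=12
(-1)^7*24=-24
(-1)^8*57=57
(-1)^9*40=-40
chi=31


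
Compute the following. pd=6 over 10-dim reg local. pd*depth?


pd+depth=10
depth=10-6=4
pd*depth=6*4=24


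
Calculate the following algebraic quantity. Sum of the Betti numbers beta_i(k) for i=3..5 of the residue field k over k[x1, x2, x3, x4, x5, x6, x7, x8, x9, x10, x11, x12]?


Koszul resolution: beta_i(k)=C(n,i), n=12
C(12,3)=220, C(12,4)=495, C(12,5)=792
Sum=1507


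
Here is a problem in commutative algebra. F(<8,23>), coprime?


gcd(8,23)=1 => F=ab-a-b=8*23-8-23=184-31=153


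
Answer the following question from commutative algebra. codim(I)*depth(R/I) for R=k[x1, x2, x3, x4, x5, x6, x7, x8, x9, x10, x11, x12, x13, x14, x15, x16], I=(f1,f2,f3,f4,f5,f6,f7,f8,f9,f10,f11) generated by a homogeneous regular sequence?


codim=11, depth=dim(R/I)=16-11=5
Product=11*5=55


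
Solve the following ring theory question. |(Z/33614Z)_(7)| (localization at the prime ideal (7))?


7-primary part: 33614=7^5*2
Size=7^5=16807


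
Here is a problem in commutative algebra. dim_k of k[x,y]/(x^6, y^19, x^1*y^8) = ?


k[x,y]/I, I = (x^6, y^19, x^1*y^8)
Rect: 6x19=114. Corner: (6-1)x(19-8)=55.
dim = 114-55 = 59


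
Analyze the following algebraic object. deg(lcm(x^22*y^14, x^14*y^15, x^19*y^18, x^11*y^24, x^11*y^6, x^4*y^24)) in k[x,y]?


lcm = componentwise max:
x: max(22,14,19,11,11,4)=22
y: max(14,15,18,24,6,24)=24
Total=22+24=46


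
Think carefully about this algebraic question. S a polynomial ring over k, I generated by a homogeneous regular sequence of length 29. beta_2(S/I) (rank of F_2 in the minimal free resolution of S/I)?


Regular sequence => Koszul complex is the minimal free resolution.
Syz_1 minimally generated by Koszul relations f_i*e_j - f_j*e_i (i<j): mu(Syz_1) = beta_2 = C(m,2) = m(m-1)/2
m=29
29*28/2 = 406


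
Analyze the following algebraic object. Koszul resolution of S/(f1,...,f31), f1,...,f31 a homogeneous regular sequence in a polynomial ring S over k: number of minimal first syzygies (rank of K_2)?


Regular sequence => Koszul complex is the minimal free resolution.
Syz_1 minimally generated by Koszul relations f_i*e_j - f_j*e_i (i<j): mu(Syz_1) = beta_2 = C(m,2) = m(m-1)/2
m=31
31*30/2 = 465


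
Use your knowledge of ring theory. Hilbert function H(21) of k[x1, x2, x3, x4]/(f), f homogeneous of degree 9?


C(24,3)-C(15,3)=2024-455=1569


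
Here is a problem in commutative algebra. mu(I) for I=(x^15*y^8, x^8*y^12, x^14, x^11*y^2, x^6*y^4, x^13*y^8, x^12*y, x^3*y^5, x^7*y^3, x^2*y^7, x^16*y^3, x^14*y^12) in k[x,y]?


Remove redundant (divisible by others).
x^15*y^8 redundant.
x^14*y^12 redundant.
x^16*y^3 redundant.
x^8*y^12 redundant.
x^13*y^8 redundant.
Min: x^14, x^12*y, x^11*y^2, x^7*y^3, x^6*y^4, x^3*y^5, x^2*y^7
Count=7


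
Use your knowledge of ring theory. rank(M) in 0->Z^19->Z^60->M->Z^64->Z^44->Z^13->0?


Alt sum=0:
(-1)^0*19 + (-1)^1*60 + (-1)^2*? + (-1)^3*64 + (-1)^4*44 + (-1)^5*13=0
rank(M)=74


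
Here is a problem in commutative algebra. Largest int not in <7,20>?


gcd(7,20)=1 => F=ab-a-b=7*20-7-20=140-27=113


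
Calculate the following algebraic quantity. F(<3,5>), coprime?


gcd(3,5)=1 => F=ab-a-b=3*5-3-5=15-8=7


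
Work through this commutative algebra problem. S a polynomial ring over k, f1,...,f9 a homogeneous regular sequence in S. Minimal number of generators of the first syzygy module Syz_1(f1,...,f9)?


Regular sequence => Koszul complex is the minimal free resolution.
Syz_1 minimally generated by Koszul relations f_i*e_j - f_j*e_i (i<j): mu(Syz_1) = beta_2 = C(m,2) = m(m-1)/2
m=9
9*8/2 = 36


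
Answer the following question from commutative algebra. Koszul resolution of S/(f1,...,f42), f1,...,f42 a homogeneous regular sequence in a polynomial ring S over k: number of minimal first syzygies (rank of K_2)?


Regular sequence => Koszul complex is the minimal free resolution.
Syz_1 minimally generated by Koszul relations f_i*e_j - f_j*e_i (i<j): mu(Syz_1) = beta_2 = C(m,2) = m(m-1)/2
m=42
42*41/2 = 861


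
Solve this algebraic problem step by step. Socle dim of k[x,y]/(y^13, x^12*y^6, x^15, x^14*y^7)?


Socle = ann(m) = span of standard monomials u with x*u, y*u in I (staircase corners).
Redundant generators: x^14*y^7
Minimal generators: x^15, x^12*y^6, y^13
Corners: x^11y^12, x^14y^5
Socle dim=2


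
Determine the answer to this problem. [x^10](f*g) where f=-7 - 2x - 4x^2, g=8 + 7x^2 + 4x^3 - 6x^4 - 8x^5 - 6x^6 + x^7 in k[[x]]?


[x^10] = sum a_i*b_j, i+j=10
Sum=0


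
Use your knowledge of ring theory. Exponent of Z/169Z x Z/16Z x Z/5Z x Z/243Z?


Exponent = lcm of the cyclic orders; pairwise coprime => product.
13^2*2^4*5^1*3^5=169*16*5*243=3285360


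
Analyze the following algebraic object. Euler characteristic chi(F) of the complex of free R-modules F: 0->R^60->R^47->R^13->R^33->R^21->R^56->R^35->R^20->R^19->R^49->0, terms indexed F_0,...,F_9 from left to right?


chi = sum (-1)^i * rank:
(-1)^0*60=60
(-1)^1*47=-47
(-1)^2*13=13
(-1)^3*33=-33
(-1)^4*21=21
(-1)^5*56=-56
(-1)^6*35=35
(-1)^7*20=-20
(-1)^8*19=19
(-1)^9*49=-49
chi=-57


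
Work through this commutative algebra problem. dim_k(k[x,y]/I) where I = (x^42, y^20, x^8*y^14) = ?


k[x,y]/I, I = (x^42, y^20, x^8*y^14)
Rect: 42x20=840. Corner: (42-8)x(20-14)=204.
dim = 840-204 = 636


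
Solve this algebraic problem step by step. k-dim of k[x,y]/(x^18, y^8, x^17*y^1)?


k[x,y]/I, I = (x^18, y^8, x^17*y^1)
Rect: 18x8=144. Corner: (18-17)x(8-1)=7.
dim = 144-7 = 137


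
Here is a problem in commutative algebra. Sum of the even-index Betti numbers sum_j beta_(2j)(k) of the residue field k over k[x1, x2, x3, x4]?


Koszul resolution: beta_i(k)=C(n,i), n=4
sum_even C(4,i) = 2^(n-1) = 2^3 = 8


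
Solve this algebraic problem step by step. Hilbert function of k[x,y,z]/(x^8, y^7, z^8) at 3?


Need i<8, j<7, k<8 with i+j+k=3.
For each i, j ranges over max(0,3-i-7)..min(6,3-i):
  i=0: j in [0,3] -> 4
  i=1: j in [0,2] -> 3
  i=2: j in [0,1] -> 2
  i=3: j in [0,0] -> 1
H(3) = 4+3+2+1 = 10


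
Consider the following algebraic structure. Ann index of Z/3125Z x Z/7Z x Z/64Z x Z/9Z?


Exponent = lcm of the cyclic orders; pairwise coprime => product.
5^5*7^1*2^6*3^2=3125*7*64*9=12600000


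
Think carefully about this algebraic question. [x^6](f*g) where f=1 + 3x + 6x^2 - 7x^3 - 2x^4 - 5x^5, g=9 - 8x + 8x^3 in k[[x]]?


[x^6] = sum a_i*b_j, i+j=6
  -7*8=-56
  -5*-8=40
Sum=-16


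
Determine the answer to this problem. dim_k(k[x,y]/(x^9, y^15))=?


Basis: x^i*y^j, i<9, j<15
9*15=135


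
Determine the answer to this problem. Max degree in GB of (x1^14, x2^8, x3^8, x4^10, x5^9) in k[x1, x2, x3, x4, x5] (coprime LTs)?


Pure powers, coprime LTs => already GB.
Degrees: 14, 8, 8, 10, 9
Max=14


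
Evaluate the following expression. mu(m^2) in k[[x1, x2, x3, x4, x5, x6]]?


C(n+d-1,d)=C(7,2)=21


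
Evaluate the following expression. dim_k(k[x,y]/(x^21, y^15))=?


Basis: x^i*y^j, i<21, j<15
21*15=315


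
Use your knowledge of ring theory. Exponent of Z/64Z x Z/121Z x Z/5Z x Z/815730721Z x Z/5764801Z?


Exponent = lcm of the cyclic orders; pairwise coprime => product.
2^6*11^2*5^1*13^8*7^8=64*121*5*815730721*5764801=182081778692586893120


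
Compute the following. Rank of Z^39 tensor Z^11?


rank(M(x)N) = rank(M)*rank(N)
39*11 = 429


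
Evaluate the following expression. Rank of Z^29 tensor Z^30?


rank(M(x)N) = rank(M)*rank(N)
29*30 = 870


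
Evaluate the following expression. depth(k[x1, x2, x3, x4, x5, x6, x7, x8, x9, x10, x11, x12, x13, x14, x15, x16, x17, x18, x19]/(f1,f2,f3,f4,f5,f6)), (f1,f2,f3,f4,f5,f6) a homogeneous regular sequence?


depth(R)=19
depth(R/I)=19-6=13


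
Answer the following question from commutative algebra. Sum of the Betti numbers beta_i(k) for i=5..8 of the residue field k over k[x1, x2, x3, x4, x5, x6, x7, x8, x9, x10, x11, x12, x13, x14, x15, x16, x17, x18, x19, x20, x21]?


Koszul resolution: beta_i(k)=C(n,i), n=21
C(21,5)=20349, C(21,6)=54264, C(21,7)=116280, C(21,8)=203490
Sum=394383


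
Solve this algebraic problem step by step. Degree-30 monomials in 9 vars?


C(d+n-1,n-1)=C(38,8)=48903492


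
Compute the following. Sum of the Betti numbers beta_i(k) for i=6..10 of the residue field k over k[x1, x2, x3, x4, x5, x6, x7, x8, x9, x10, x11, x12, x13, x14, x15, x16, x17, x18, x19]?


Koszul resolution: beta_i(k)=C(n,i), n=19
C(19,6)=27132, C(19,7)=50388, C(19,8)=75582, C(19,9)=92378, C(19,10)=92378
Sum=337858


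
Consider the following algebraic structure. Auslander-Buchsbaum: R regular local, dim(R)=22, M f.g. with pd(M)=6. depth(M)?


pd+depth=depth(R)=22
depth=22-6=16


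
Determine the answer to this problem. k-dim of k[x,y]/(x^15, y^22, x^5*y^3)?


k[x,y]/I, I = (x^15, y^22, x^5*y^3)
Rect: 15x22=330. Corner: (15-5)x(22-3)=190.
dim = 330-190 = 140


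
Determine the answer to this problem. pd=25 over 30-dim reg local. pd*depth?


pd+depth=30
depth=30-25=5
pd*depth=25*5=125


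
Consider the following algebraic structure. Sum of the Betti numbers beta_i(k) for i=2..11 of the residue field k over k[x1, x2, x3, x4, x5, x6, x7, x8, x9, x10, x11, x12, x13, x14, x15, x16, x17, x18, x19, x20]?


Koszul resolution: beta_i(k)=C(n,i), n=20
C(20,2)=190, C(20,3)=1140, C(20,4)=4845, C(20,5)=15504, C(20,6)=38760, C(20,7)=77520, C(20,8)=125970, C(20,9)=167960, C(20,10)=184756, C(20,11)=167960
Sum=784605


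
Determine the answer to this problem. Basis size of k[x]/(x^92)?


Basis: 1,x,...,x^91
dim=92


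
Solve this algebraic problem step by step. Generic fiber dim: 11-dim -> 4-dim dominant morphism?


dim(fiber)=dim(X)-dim(Y)=11-4=7


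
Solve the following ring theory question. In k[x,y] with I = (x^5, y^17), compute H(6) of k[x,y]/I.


k[x,y], I = (x^5, y^17), d = 6
Need i < 5 and d-i < 17.
Range: 0 <= i <= 4.
H(6) = 5


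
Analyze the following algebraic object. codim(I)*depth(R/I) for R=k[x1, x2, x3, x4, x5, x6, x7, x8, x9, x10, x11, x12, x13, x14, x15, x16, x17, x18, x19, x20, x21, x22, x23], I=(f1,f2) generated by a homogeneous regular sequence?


codim=2, depth=dim(R/I)=23-2=21
Product=2*21=42


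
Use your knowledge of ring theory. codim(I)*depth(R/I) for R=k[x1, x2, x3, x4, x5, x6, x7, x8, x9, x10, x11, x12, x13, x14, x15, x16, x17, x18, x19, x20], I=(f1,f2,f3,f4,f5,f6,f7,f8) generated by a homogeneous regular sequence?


codim=8, depth=dim(R/I)=20-8=12
Product=8*12=96


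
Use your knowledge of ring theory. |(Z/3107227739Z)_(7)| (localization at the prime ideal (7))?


7-primary part: 3107227739=7^10*11
Size=7^10=282475249


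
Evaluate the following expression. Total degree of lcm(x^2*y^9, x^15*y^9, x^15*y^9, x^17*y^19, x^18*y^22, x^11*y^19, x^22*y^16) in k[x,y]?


lcm = componentwise max:
x: max(2,15,15,17,18,11,22)=22
y: max(9,9,9,19,22,19,16)=22
Total=22+22=44


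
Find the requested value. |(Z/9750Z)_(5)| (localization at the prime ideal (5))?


5-primary part: 9750=5^3*78
Size=5^3=125


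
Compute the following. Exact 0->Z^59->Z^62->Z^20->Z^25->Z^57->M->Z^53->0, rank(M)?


Alt sum=0:
(-1)^0*59 + (-1)^1*62 + (-1)^2*20 + (-1)^3*25 + (-1)^4*57 + (-1)^5*? + (-1)^6*53=0
rank(M)=102


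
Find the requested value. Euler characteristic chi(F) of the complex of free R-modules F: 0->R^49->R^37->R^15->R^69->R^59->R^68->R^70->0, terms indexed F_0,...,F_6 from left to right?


chi = sum (-1)^i * rank:
(-1)^0*49=49
(-1)^1*37=-37
(-1)^2*15=15
(-1)^3*69=-69
(-1)^4*59=59
(-1)^5*68=-68
(-1)^6*70=70
chi=19


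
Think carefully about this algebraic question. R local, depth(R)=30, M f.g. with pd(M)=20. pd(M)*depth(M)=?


pd+depth=30
depth=30-20=10
pd*depth=20*10=200


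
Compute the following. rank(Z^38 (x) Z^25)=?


rank(M(x)N) = rank(M)*rank(N)
38*25 = 950


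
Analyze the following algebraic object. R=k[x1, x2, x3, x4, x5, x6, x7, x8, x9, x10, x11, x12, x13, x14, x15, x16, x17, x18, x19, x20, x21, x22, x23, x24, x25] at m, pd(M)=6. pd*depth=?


pd+depth=25
depth=25-6=19
pd*depth=6*19=114


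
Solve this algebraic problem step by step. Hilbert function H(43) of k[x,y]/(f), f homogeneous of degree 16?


H(t)=d for t>=d-1.
d=16, t=43
H(43)=16


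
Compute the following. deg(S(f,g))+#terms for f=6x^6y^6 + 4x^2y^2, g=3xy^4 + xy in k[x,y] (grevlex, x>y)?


LT(f)=6x^6y^6, LT(g)=3xy^4
lcm(LM)=x^6y^6
S(f,g) (scaled by 18 to clear denominators) = 3*f - 6x^5y^2*g = -6x^6y^3 + 12x^2y^2
2 terms, deg 9.
9+2=11


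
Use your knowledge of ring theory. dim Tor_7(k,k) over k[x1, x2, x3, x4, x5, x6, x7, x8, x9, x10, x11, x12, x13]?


Koszul: C(n,i)=C(13,7)=1716


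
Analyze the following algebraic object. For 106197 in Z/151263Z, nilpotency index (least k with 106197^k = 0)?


106197^k mod 151263:
k=1: 106197
k=2: 87318
k=3: 33957
k=4: 21609
k=5: 0
First zero at k = 5


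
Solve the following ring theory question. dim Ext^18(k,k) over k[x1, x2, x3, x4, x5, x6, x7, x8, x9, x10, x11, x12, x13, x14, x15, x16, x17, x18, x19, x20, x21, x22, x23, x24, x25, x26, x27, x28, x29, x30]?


C(n,i)=C(30,18)=86493225


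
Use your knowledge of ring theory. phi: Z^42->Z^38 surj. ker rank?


rank(ker) = 42-38 = 4


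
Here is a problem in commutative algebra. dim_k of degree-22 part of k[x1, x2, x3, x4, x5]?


C(d+n-1,n-1)=C(26,4)=14950


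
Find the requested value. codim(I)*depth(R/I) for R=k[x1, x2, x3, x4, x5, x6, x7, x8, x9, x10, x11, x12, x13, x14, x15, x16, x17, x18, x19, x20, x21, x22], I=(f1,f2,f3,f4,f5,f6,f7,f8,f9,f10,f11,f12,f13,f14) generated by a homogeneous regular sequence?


codim=14, depth=dim(R/I)=22-14=8
Product=14*8=112


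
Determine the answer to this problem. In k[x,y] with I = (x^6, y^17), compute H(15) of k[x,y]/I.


k[x,y], I = (x^6, y^17), d = 15
Need i < 6 and d-i < 17.
Range: 0 <= i <= 5.
H(15) = 6


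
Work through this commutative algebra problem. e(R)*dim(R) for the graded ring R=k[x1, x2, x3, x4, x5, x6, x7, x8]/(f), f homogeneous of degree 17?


e(R)=deg(f)=17, dim(R)=8-1=7
e*dim=17*7=119


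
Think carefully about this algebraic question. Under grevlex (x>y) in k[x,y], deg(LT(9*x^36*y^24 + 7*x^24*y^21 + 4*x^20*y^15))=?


LT: 9*x^36*y^24
deg_x=36, deg_y=24
Total=36+24=60


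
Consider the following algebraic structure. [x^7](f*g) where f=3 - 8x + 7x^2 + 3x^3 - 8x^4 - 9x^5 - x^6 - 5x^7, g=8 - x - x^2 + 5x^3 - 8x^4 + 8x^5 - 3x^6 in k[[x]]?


[x^7] = sum a_i*b_j, i+j=7
  -8*-3=24
  7*8=56
  3*-8=-24
  -8*5=-40
  -9*-1=9
  -1*-1=1
  -5*8=-40
Sum=-14


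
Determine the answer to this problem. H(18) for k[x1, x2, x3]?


C(d+n-1,n-1)=C(20,2)=190


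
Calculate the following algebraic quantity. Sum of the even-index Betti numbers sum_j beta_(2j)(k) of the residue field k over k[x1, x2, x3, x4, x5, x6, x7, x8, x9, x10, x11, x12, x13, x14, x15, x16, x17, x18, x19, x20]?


Koszul resolution: beta_i(k)=C(n,i), n=20
sum_even C(20,i) = 2^(n-1) = 2^19 = 524288


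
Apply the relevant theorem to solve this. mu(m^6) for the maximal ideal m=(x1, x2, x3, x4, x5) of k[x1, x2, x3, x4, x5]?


Graded Nakayama: mu(m^d) = dim_k (m^d/m^(d+1)) = #degree-6 monomials in 5 vars
C(n+d-1,d)=C(10,6)=210


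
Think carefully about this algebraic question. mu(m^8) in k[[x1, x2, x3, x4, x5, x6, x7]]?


C(n+d-1,d)=C(14,8)=3003


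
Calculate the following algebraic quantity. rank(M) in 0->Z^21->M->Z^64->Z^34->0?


Alt sum=0:
(-1)^0*21 + (-1)^1*? + (-1)^2*64 + (-1)^3*34=0
rank(M)=51


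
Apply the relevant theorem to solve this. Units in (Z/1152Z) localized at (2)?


Local ring = Z/128Z.
phi(128) = 2^6*(2-1) = 64


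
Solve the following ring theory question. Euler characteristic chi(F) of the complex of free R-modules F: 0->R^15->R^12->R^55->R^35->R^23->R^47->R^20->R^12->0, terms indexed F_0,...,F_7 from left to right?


chi = sum (-1)^i * rank:
(-1)^0*15=15
(-1)^1*12=-12
(-1)^2*55=55
(-1)^3*35=-35
(-1)^4*23=23
(-1)^5*47=-47
(-1)^6*20=20
(-1)^7*12=-12
chi=7


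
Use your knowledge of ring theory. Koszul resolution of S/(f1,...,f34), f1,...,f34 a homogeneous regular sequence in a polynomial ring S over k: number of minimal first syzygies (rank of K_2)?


Regular sequence => Koszul complex is the minimal free resolution.
Syz_1 minimally generated by Koszul relations f_i*e_j - f_j*e_i (i<j): mu(Syz_1) = beta_2 = C(m,2) = m(m-1)/2
m=34
34*33/2 = 561


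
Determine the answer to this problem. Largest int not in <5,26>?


gcd(5,26)=1 => F=ab-a-b=5*26-5-26=130-31=99


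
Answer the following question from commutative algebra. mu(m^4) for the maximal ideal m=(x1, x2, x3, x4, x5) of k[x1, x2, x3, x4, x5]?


Graded Nakayama: mu(m^d) = dim_k (m^d/m^(d+1)) = #degree-4 monomials in 5 vars
C(n+d-1,d)=C(8,4)=70


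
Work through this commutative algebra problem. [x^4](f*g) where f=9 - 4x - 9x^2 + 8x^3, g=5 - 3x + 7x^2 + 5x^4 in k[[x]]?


[x^4] = sum a_i*b_j, i+j=4
  9*5=45
  -9*7=-63
  8*-3=-24
Sum=-42


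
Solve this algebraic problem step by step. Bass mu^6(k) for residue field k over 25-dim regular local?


C(n,i)=C(25,6)=177100


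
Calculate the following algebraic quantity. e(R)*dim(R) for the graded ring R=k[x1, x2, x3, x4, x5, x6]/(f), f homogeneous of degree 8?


e(R)=deg(f)=8, dim(R)=6-1=5
e*dim=8*5=40


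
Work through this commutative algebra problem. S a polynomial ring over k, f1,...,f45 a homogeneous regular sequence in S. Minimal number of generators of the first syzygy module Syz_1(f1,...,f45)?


Regular sequence => Koszul complex is the minimal free resolution.
Syz_1 minimally generated by Koszul relations f_i*e_j - f_j*e_i (i<j): mu(Syz_1) = beta_2 = C(m,2) = m(m-1)/2
m=45
45*44/2 = 990


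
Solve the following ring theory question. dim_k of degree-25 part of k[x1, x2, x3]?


C(d+n-1,n-1)=C(27,2)=351


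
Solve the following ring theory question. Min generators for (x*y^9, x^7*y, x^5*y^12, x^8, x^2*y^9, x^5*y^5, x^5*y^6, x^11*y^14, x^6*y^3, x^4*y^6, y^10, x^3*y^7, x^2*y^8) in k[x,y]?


Remove redundant (divisible by others).
x^5*y^6 redundant.
x^11*y^14 redundant.
x^2*y^9 redundant.
x^5*y^12 redundant.
Min: x^8, x^7*y, x^6*y^3, x^5*y^5, x^4*y^6, x^3*y^7, x^2*y^8, x*y^9, y^10
Count=9


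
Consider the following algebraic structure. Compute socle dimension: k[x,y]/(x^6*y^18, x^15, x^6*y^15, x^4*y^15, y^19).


Socle = ann(m) = span of standard monomials u with x*u, y*u in I (staircase corners).
Redundant generators: x^6*y^15, x^6*y^18
Minimal generators: x^15, x^4*y^15, y^19
Corners: x^3y^18, x^14y^14
Socle dim=2


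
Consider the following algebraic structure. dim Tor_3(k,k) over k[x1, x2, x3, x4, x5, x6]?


Koszul: C(n,i)=C(6,3)=20


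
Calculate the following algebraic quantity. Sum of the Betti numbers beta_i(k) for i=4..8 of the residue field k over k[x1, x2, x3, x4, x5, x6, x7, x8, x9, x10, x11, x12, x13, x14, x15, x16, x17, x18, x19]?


Koszul resolution: beta_i(k)=C(n,i), n=19
C(19,4)=3876, C(19,5)=11628, C(19,6)=27132, C(19,7)=50388, C(19,8)=75582
Sum=168606


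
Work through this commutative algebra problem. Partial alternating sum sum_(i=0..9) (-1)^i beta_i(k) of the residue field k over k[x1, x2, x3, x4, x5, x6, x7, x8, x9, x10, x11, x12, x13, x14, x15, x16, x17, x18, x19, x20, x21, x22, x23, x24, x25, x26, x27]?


Koszul resolution: beta_i(k)=C(n,i), n=27
sum_(i=0..p) (-1)^i C(n,i) = (-1)^p C(n-1,p)
(-1)^9*C(26,9) = (-1)^9*3124550 = -3124550


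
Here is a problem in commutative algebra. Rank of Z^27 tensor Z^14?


rank(M(x)N) = rank(M)*rank(N)
27*14 = 378


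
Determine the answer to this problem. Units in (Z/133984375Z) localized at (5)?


Local ring = Z/390625Z.
phi(390625) = 5^7*(5-1) = 312500


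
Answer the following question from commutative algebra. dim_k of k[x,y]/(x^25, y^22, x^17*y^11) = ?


k[x,y]/I, I = (x^25, y^22, x^17*y^11)
Rect: 25x22=550. Corner: (25-17)x(22-11)=88.
dim = 550-88 = 462


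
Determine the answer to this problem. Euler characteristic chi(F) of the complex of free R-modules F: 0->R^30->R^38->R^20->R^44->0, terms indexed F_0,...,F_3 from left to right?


chi = sum (-1)^i * rank:
(-1)^0*30=30
(-1)^1*38=-38
(-1)^2*20=20
(-1)^3*44=-44
chi=-32


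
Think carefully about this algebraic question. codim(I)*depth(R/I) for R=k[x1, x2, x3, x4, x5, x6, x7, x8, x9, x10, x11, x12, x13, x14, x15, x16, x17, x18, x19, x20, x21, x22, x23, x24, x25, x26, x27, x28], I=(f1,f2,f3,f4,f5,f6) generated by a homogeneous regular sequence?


codim=6, depth=dim(R/I)=28-6=22
Product=6*22=132


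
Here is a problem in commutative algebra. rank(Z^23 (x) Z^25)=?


rank(M(x)N) = rank(M)*rank(N)
23*25 = 575


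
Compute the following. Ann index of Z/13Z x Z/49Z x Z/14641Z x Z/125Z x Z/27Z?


Exponent = lcm of the cyclic orders; pairwise coprime => product.
13^1*7^2*11^4*5^3*3^3=13*49*14641*125*27=31476319875


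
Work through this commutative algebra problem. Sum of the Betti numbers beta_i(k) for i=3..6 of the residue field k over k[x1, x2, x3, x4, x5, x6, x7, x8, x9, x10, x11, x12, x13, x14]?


Koszul resolution: beta_i(k)=C(n,i), n=14
C(14,3)=364, C(14,4)=1001, C(14,5)=2002, C(14,6)=3003
Sum=6370


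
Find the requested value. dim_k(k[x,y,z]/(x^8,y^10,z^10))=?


Basis: x^iy^jz^k, i<8,j<10,k<10
8*10*10=800


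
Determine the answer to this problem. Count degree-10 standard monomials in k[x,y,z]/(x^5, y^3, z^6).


Need i<5, j<3, k<6 with i+j+k=10.
For each i, j ranges over max(0,10-i-5)..min(2,10-i):
  i=0: j in [5,2] -> 0
  i=1: j in [4,2] -> 0
  i=2: j in [3,2] -> 0
  i=3: j in [2,2] -> 1
  i=4: j in [1,2] -> 2
H(10) = 0+0+0+1+2 = 3


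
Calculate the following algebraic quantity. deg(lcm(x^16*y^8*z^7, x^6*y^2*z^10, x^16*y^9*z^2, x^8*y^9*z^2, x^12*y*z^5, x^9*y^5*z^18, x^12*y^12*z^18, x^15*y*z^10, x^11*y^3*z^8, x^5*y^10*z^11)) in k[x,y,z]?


lcm = componentwise max:
x: max(16,6,16,8,12,9,12,15,11,5)=16
y: max(8,2,9,9,1,5,12,1,3,10)=12
z: max(7,10,2,2,5,18,18,10,8,11)=18
Total=16+12+18=46


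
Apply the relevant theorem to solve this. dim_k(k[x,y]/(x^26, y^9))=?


Basis: x^i*y^j, i<26, j<9
26*9=234


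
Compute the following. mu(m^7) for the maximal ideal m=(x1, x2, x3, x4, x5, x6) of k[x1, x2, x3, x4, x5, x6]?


Graded Nakayama: mu(m^d) = dim_k (m^d/m^(d+1)) = #degree-7 monomials in 6 vars
C(n+d-1,d)=C(12,7)=792


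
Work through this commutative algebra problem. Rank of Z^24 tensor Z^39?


rank(M(x)N) = rank(M)*rank(N)
24*39 = 936


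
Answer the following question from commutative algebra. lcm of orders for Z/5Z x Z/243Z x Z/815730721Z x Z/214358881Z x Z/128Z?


Exponent = lcm of the cyclic orders; pairwise coprime => product.
5^1*3^5*13^8*11^8*2^7=5*243*815730721*214358881*128=27194091050153355419520


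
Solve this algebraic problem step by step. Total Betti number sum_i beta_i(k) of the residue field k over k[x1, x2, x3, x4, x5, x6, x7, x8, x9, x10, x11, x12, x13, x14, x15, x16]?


Koszul resolution: beta_i(k)=C(n,i), n=16
sum_i C(16,i) = 2^16 = 65536


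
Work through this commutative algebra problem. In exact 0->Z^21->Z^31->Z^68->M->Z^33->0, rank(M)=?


Alt sum=0:
(-1)^0*21 + (-1)^1*31 + (-1)^2*68 + (-1)^3*? + (-1)^4*33=0
rank(M)=91


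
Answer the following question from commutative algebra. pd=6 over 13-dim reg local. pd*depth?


pd+depth=13
depth=13-6=7
pd*depth=6*7=42


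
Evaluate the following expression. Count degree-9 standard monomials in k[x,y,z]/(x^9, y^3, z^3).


Need i<9, j<3, k<3 with i+j+k=9.
For each i, j ranges over max(0,9-i-2)..min(2,9-i):
  i=0: j in [7,2] -> 0
  i=1: j in [6,2] -> 0
  i=2: j in [5,2] -> 0
  i=3: j in [4,2] -> 0
  i=4: j in [3,2] -> 0
  i=5: j in [2,2] -> 1
  i=6: j in [1,2] -> 2
  i=7: j in [0,2] -> 3
  i=8: j in [0,1] -> 2
H(9) = 0+0+0+0+0+1+2+3+2 = 8


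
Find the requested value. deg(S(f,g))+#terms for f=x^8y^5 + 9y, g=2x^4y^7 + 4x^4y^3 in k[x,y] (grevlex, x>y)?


LT(f)=x^8y^5, LT(g)=2x^4y^7
lcm(LM)=x^8y^7
S(f,g) (scaled by 2 to clear denominators) = 2y^2*f - x^4*g = -4x^8y^3 + 18y^3
2 terms, deg 11.
11+2=13


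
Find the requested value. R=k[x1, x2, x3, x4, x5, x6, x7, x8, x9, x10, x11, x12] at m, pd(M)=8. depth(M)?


pd+depth=depth(R)=12
depth=12-8=4


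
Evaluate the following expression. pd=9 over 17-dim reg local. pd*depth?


pd+depth=17
depth=17-9=8
pd*depth=9*8=72


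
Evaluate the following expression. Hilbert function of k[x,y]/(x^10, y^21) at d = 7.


k[x,y], I = (x^10, y^21), d = 7
Need i < 10 and d-i < 21.
Range: 0 <= i <= 7.
H(7) = 8


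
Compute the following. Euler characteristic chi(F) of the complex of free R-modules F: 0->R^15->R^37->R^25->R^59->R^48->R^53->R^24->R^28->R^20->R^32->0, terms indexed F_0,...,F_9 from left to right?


chi = sum (-1)^i * rank:
(-1)^0*15=15
(-1)^1*37=-37
(-1)^2*25=25
(-1)^3*59=-59
(-1)^4*48=48
(-1)^5*53=-53
(-1)^6*24=24
(-1)^7*28=-28
(-1)^8*20=20
(-1)^9*32=-32
chi=-77


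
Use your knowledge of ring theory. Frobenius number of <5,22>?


gcd(5,22)=1 => F=ab-a-b=5*22-5-22=110-27=83


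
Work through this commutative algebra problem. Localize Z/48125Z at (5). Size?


5-primary part: 48125=5^4*77
Size=5^4=625


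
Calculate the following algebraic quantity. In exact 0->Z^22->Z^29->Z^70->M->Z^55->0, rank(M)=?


Alt sum=0:
(-1)^0*22 + (-1)^1*29 + (-1)^2*70 + (-1)^3*? + (-1)^4*55=0
rank(M)=118


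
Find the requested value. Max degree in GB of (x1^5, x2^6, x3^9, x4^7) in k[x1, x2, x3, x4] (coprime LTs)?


Pure powers, coprime LTs => already GB.
Degrees: 5, 6, 9, 7
Max=9


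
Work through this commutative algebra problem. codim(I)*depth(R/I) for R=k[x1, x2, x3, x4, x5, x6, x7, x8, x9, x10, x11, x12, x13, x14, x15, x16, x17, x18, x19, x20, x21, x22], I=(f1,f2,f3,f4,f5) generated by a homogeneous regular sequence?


codim=5, depth=dim(R/I)=22-5=17
Product=5*17=85


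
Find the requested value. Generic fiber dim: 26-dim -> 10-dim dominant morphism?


dim(fiber)=dim(X)-dim(Y)=26-10=16


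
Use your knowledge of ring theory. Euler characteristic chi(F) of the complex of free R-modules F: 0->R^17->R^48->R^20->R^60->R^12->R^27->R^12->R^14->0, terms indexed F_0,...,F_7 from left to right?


chi = sum (-1)^i * rank:
(-1)^0*17=17
(-1)^1*48=-48
(-1)^2*20=20
(-1)^3*60=-60
(-1)^4*12=12
(-1)^5*27=-27
(-1)^6*12=12
(-1)^7*14=-14
chi=-88


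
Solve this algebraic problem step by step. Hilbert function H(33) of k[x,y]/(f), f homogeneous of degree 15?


H(t)=d for t>=d-1.
d=15, t=33
H(33)=15


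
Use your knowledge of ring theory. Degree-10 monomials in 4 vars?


C(d+n-1,n-1)=C(13,3)=286


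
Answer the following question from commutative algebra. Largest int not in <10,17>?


gcd(10,17)=1 => F=ab-a-b=10*17-10-17=170-27=143


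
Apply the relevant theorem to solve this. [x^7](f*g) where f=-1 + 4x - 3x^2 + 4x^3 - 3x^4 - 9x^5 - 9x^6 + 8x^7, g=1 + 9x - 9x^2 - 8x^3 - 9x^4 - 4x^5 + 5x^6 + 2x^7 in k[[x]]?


[x^7] = sum a_i*b_j, i+j=7
  -1*2=-2
  4*5=20
  -3*-4=12
  4*-9=-36
  -3*-8=24
  -9*-9=81
  -9*9=-81
  8*1=8
Sum=26


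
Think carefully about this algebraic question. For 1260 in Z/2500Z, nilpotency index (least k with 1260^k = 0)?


1260^k mod 2500:
k=1: 1260
k=2: 100
k=3: 1000
k=4: 0
First zero at k = 4


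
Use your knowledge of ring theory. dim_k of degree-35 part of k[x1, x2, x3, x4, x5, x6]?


C(d+n-1,n-1)=C(40,5)=658008


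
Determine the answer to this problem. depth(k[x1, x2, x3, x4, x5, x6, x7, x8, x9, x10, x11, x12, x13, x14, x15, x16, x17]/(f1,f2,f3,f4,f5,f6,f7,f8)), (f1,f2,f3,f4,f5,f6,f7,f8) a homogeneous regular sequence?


depth(R)=17
depth(R/I)=17-8=9


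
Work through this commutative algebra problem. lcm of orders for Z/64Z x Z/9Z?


Exponent = lcm of the cyclic orders; pairwise coprime => product.
2^6*3^2=64*9=576


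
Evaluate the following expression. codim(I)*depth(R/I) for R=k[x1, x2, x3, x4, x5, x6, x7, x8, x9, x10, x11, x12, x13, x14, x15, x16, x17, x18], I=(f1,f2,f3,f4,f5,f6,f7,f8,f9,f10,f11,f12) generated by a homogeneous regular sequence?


codim=12, depth=dim(R/I)=18-12=6
Product=12*6=72


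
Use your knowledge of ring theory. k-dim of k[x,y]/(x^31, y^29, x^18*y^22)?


k[x,y]/I, I = (x^31, y^29, x^18*y^22)
Rect: 31x29=899. Corner: (31-18)x(29-22)=91.
dim = 899-91 = 808


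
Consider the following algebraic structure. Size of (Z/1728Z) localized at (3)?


3-primary part: 1728=3^3*64
Size=3^3=27


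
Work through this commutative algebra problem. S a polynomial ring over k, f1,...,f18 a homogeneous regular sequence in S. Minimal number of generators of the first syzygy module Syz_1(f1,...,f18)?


Regular sequence => Koszul complex is the minimal free resolution.
Syz_1 minimally generated by Koszul relations f_i*e_j - f_j*e_i (i<j): mu(Syz_1) = beta_2 = C(m,2) = m(m-1)/2
m=18
18*17/2 = 153


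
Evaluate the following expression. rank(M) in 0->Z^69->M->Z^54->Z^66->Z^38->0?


Alt sum=0:
(-1)^0*69 + (-1)^1*? + (-1)^2*54 + (-1)^3*66 + (-1)^4*38=0
rank(M)=95


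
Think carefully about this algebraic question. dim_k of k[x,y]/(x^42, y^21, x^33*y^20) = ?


k[x,y]/I, I = (x^42, y^21, x^33*y^20)
Rect: 42x21=882. Corner: (42-33)x(21-20)=9.
dim = 882-9 = 873


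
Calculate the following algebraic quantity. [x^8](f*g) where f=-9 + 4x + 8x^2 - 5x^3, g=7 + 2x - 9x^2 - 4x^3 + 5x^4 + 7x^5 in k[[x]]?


[x^8] = sum a_i*b_j, i+j=8
  -5*7=-35
Sum=-35


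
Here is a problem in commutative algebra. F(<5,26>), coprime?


gcd(5,26)=1 => F=ab-a-b=5*26-5-26=130-31=99


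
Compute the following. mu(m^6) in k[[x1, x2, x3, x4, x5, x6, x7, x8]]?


C(n+d-1,d)=C(13,6)=1716


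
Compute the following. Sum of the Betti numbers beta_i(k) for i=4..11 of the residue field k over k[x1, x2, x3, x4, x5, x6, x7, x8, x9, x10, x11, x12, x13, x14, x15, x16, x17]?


Koszul resolution: beta_i(k)=C(n,i), n=17
C(17,4)=2380, C(17,5)=6188, C(17,6)=12376, C(17,7)=19448, C(17,8)=24310, C(17,9)=24310, C(17,10)=19448, C(17,11)=12376
Sum=120836


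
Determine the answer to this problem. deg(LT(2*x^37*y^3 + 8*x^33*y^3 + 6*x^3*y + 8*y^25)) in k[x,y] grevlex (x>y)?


LT: 2*x^37*y^3
deg_x=37, deg_y=3
Total=37+3=40


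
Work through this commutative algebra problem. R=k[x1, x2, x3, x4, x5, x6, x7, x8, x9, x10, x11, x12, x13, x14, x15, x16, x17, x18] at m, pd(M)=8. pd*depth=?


pd+depth=18
depth=18-8=10
pd*depth=8*10=80


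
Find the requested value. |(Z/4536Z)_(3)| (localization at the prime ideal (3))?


3-primary part: 4536=3^4*56
Size=3^4=81


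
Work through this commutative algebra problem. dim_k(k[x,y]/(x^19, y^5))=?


Basis: x^i*y^j, i<19, j<5
19*5=95


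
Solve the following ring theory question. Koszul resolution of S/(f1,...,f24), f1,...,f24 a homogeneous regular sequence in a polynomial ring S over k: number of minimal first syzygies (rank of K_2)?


Regular sequence => Koszul complex is the minimal free resolution.
Syz_1 minimally generated by Koszul relations f_i*e_j - f_j*e_i (i<j): mu(Syz_1) = beta_2 = C(m,2) = m(m-1)/2
m=24
24*23/2 = 276


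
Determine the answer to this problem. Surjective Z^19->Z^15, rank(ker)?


rank(ker) = 19-15 = 4


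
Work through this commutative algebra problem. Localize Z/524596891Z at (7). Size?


7-primary part: 524596891=7^9*13
Size=7^9=40353607


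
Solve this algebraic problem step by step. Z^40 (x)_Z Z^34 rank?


rank(M(x)N) = rank(M)*rank(N)
40*34 = 1360


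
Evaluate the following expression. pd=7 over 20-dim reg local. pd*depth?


pd+depth=20
depth=20-7=13
pd*depth=7*13=91


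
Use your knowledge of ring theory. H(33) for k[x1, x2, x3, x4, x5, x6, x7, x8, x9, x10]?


C(d+n-1,n-1)=C(42,9)=445891810


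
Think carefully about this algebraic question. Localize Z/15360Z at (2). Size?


2-primary part: 15360=2^10*15
Size=2^10=1024


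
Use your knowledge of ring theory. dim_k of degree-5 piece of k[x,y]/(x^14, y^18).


k[x,y], I = (x^14, y^18), d = 5
Need i < 14 and d-i < 18.
Range: 0 <= i <= 5.
H(5) = 6


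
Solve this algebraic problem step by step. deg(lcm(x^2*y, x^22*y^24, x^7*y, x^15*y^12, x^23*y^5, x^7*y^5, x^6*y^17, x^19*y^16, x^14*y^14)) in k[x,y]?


lcm = componentwise max:
x: max(2,22,7,15,23,7,6,19,14)=23
y: max(1,24,1,12,5,5,17,16,14)=24
Total=23+24=47


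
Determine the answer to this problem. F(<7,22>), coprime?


gcd(7,22)=1 => F=ab-a-b=7*22-7-22=154-29=125


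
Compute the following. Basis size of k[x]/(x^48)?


Basis: 1,x,...,x^47
dim=48


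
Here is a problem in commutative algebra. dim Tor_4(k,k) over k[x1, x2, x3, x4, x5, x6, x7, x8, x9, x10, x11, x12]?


Koszul: C(n,i)=C(12,4)=495


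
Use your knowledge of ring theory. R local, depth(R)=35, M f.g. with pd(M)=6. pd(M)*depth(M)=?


pd+depth=35
depth=35-6=29
pd*depth=6*29=174


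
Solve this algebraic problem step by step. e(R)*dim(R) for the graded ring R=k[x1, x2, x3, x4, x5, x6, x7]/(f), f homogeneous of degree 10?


e(R)=deg(f)=10, dim(R)=7-1=6
e*dim=10*6=60


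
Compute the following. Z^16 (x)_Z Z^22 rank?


rank(M(x)N) = rank(M)*rank(N)
16*22 = 352


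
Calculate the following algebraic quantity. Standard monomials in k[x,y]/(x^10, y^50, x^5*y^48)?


k[x,y]/I, I = (x^10, y^50, x^5*y^48)
Rect: 10x50=500. Corner: (10-5)x(50-48)=10.
dim = 500-10 = 490


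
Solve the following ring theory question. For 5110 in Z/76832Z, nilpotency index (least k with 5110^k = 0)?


5110^k mod 76832:
k=1: 5110
k=2: 66052
k=3: 2744
k=4: 38416
k=5: 0
First zero at k = 5


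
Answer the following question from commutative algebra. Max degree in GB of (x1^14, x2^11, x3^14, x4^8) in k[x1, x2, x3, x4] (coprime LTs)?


Pure powers, coprime LTs => already GB.
Degrees: 14, 11, 14, 8
Max=14


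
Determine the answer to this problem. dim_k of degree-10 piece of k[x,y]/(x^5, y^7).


k[x,y], I = (x^5, y^7), d = 10
Need i < 5 and d-i < 7.
Range: 4 <= i <= 4.
H(10) = 1


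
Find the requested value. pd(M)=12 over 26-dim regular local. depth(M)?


pd+depth=depth(R)=26
depth=26-12=14


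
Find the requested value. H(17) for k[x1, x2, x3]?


C(d+n-1,n-1)=C(19,2)=171


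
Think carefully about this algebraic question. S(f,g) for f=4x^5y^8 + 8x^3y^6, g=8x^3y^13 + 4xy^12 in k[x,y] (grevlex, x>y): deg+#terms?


LT(f)=4x^5y^8, LT(g)=8x^3y^13
lcm(LM)=x^5y^13
S(f,g) (scaled by 32 to clear denominators) = 8y^5*f - 4x^2*g = -16x^3y^12 + 64x^3y^11
2 terms, deg 15.
15+2=17


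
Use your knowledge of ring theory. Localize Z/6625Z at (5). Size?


5-primary part: 6625=5^3*53
Size=5^3=125


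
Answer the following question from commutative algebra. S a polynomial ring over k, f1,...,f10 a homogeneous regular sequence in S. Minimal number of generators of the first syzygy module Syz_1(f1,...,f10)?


Regular sequence => Koszul complex is the minimal free resolution.
Syz_1 minimally generated by Koszul relations f_i*e_j - f_j*e_i (i<j): mu(Syz_1) = beta_2 = C(m,2) = m(m-1)/2
m=10
10*9/2 = 45


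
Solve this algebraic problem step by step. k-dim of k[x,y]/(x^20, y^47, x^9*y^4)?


k[x,y]/I, I = (x^20, y^47, x^9*y^4)
Rect: 20x47=940. Corner: (20-9)x(47-4)=473.
dim = 940-473 = 467


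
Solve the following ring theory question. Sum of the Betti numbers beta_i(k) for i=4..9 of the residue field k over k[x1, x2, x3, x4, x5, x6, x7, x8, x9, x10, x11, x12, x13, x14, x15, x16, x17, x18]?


Koszul resolution: beta_i(k)=C(n,i), n=18
C(18,4)=3060, C(18,5)=8568, C(18,6)=18564, C(18,7)=31824, C(18,8)=43758, C(18,9)=48620
Sum=154394


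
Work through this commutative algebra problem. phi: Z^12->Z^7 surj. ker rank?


rank(ker) = 12-7 = 5


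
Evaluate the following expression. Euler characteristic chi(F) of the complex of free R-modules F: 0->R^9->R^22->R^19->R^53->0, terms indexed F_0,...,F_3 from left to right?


chi = sum (-1)^i * rank:
(-1)^0*9=9
(-1)^1*22=-22
(-1)^2*19=19
(-1)^3*53=-53
chi=-47


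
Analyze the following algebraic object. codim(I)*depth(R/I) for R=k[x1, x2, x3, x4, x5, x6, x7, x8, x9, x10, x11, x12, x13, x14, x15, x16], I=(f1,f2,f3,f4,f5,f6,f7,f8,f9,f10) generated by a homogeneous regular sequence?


codim=10, depth=dim(R/I)=16-10=6
Product=10*6=60


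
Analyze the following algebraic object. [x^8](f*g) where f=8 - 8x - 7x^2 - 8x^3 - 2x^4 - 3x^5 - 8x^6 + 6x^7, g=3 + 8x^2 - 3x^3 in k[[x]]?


[x^8] = sum a_i*b_j, i+j=8
  -3*-3=9
  -8*8=-64
Sum=-55


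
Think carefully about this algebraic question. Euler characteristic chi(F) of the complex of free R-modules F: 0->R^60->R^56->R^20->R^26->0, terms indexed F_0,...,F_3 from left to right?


chi = sum (-1)^i * rank:
(-1)^0*60=60
(-1)^1*56=-56
(-1)^2*20=20
(-1)^3*26=-26
chi=-2


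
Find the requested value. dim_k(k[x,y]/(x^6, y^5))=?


Basis: x^i*y^j, i<6, j<5
6*5=30


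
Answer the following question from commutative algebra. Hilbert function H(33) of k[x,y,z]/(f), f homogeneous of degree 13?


C(35,2)-C(22,2)=595-231=364


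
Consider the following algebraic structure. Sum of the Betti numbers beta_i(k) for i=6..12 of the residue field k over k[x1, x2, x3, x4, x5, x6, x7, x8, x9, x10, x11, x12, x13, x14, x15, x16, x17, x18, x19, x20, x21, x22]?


Koszul resolution: beta_i(k)=C(n,i), n=22
C(22,6)=74613, C(22,7)=170544, C(22,8)=319770, C(22,9)=497420, C(22,10)=646646, C(22,11)=705432, C(22,12)=646646
Sum=3061071


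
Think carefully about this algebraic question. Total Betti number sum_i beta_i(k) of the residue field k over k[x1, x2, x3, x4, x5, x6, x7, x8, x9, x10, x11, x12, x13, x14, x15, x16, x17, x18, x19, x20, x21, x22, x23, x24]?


Koszul resolution: beta_i(k)=C(n,i), n=24
sum_i C(24,i) = 2^24 = 16777216


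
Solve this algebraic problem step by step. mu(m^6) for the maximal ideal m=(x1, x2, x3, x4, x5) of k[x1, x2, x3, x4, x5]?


Graded Nakayama: mu(m^d) = dim_k (m^d/m^(d+1)) = #degree-6 monomials in 5 vars
C(n+d-1,d)=C(10,6)=210


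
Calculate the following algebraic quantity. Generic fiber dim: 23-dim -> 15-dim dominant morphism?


dim(fiber)=dim(X)-dim(Y)=23-15=8


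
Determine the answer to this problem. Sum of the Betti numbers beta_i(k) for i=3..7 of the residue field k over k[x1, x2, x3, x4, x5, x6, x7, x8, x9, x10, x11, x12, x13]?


Koszul resolution: beta_i(k)=C(n,i), n=13
C(13,3)=286, C(13,4)=715, C(13,5)=1287, C(13,6)=1716, C(13,7)=1716
Sum=5720


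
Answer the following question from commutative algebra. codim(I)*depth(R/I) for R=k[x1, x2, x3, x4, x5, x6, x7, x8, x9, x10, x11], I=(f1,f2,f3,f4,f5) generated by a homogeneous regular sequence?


codim=5, depth=dim(R/I)=11-5=6
Product=5*6=30
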